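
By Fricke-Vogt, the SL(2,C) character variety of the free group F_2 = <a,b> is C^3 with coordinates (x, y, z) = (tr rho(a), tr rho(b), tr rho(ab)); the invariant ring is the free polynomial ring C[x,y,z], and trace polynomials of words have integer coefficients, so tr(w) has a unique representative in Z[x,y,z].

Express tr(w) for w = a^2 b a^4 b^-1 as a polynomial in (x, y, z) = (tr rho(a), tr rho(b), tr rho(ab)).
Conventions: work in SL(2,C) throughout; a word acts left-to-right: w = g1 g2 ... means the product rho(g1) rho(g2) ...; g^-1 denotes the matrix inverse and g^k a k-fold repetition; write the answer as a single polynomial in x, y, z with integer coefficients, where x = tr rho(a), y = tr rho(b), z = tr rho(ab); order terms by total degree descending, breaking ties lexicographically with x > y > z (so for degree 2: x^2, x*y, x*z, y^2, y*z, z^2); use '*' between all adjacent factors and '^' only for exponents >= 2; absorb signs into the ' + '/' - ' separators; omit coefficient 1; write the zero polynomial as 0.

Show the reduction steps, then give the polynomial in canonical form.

tr(a b a) = tr(a)*tr(b a) - tr(b) = x*z - y
tr(a b a^2) = tr(a)*tr(a b a) - tr(a b) = x^2*z - x*y - z
tr(a^2 b a^2) = tr(a)*tr(a b a^2) - tr(a b a) = x^3*z - x^2*y - 2*x*z + y
tr(a^4 b a) = tr(a)*tr(a^2 b a^2) - tr(a^2 b a) = x^4*z - x^3*y - 3*x^2*z + 2*x*y + z
tr(a^2 b a^4) = tr(a)*tr(a^4 b a) - tr(a^4 b) = x^5*z - x^4*y - 4*x^3*z + 3*x^2*y + 3*x*z - y
tr(b a b a) = tr(a b)*tr(a b) - tr(1)   [split at repeated a] = z^2 - 2
tr(b a b) = tr(b)*tr(a b) - tr(a) = y*z - x
tr(b a^2 b a) = tr(a)*tr(b a b a) - tr(b a b) = x*z^2 - y*z - x
tr(a^2) = tr(a)*tr(a) - tr(1) = x^2 - 2
tr(b a^2 b) = tr(b)*tr(a^2 b) - tr(a^2) = x*y*z - x^2 - y^2 + 2
tr(a b a^2 b a) = tr(a)*tr(b a^2 b a) - tr(b a^2 b) = x^2*z^2 - 2*x*y*z + y^2 - 2
tr(b a^2 b a^3) = tr(a)*tr(a b a^2 b a) - tr(a b a^2 b) = x^3*z^2 - 2*x^2*y*z + x*y^2 - x*z^2 + y*z - x
tr(a^2 b a^4 b) = tr(a)*tr(b a^2 b a^3) - tr(b a^2 b a^2) = x^4*z^2 - 2*x^3*y*z + x^2*y^2 - 2*x^2*z^2 + 3*x*y*z - x^2 - y^2 + 2
tr(a^2 b a^4 b^-1) = tr(a^2 b a^4)*tr(b) - tr(a^2 b a^4 b) = x^5*y*z - x^4*y^2 - x^4*z^2 - 2*x^3*y*z + 2*x^2*y^2 + 2*x^2*z^2 + x^2 - 2

x^5*y*z - x^4*y^2 - x^4*z^2 - 2*x^3*y*z + 2*x^2*y^2 + 2*x^2*z^2 + x^2 - 2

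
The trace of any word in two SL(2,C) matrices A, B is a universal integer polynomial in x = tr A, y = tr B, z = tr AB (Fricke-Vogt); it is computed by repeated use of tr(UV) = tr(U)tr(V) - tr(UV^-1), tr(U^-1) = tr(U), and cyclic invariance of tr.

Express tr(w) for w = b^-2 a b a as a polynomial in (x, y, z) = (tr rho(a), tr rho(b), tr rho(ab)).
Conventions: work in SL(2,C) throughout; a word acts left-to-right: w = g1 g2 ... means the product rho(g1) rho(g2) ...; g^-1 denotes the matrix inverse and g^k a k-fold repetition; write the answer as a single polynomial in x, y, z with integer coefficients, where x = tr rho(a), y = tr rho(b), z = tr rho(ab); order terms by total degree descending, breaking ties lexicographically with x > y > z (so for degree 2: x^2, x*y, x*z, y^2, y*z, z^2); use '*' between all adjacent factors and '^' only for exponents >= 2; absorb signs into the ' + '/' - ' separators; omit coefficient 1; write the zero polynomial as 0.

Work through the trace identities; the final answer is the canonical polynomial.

tr(a b a) = tr(a) * tr(b a) - tr(b) = x*z - y
apply: tr(a b a b) = tr(a b) * tr(a b) - tr(1) = z^2 - 2
apply: tr(b^-1 a b a) = tr(a b a) * tr(b) - tr(a b a b) = x*y*z - y^2 - z^2 + 2
tr(b^-2 a b a) = tr(b^-1 a b a) * tr(b) - tr(b^-1 a b a b) = x*y^2*z - y^3 - y*z^2 - x*z + 3*y

x*y^2*z - y^3 - y*z^2 - x*z + 3*y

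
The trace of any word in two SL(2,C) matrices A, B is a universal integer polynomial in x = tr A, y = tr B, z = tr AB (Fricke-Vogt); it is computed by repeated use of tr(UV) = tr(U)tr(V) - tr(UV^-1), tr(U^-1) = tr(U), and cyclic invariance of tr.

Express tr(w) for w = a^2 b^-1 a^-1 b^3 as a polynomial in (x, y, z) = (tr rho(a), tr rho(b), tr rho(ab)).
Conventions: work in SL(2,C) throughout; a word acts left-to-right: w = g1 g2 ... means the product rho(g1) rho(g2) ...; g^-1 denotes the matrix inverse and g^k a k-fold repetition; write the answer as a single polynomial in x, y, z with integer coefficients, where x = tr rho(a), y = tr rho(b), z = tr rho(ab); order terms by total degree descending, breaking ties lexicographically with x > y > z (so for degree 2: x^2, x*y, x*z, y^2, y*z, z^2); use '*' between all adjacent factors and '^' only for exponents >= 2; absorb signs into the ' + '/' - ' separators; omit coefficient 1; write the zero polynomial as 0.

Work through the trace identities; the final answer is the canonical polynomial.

tr(a b^2) = tr(b) * tr(a b) - tr(a) = y*z - x
tr(b^3 a) = tr(b) * tr(a b^2) - tr(a b) = y^2*z - x*y - z
tr(b^4 a) = tr(b) * tr(b^2 a b) - tr(b^2 a) = y^3*z - x*y^2 - 2*y*z + x
tr(b^2) = tr(b) * tr(b) - tr(1) = y^2 - 2
tr(b^3) = tr(b) * tr(b^2) - tr(b) = y^3 - 3*y
tr(b^4) = tr(b) * tr(b^3) - tr(b^2) = y^4 - 4*y^2 + 2
tr(b^3 a^2 b) = tr(a) * tr(b^4 a) - tr(b^4) = x*y^3*z - x^2*y^2 - y^4 - 2*x*y*z + x^2 + 4*y^2 - 2
tr(a b a b) = tr(a b) * tr(a b) - tr(1) = z^2 - 2
tr(a b a) = tr(a) * tr(b a) - tr(b) = x*z - y
tr(b a b^2 a) = tr(b) * tr(a b a b) - tr(a b a) = y*z^2 - x*z - y
tr(a^2 b a b^2) = tr(a) * tr(b a b^2 a) - tr(b a b^2) = x*y*z^2 - x^2*z - y^2*z + z
tr(a^2 b a b) = tr(a) * tr(b a b a) - tr(b a b) = x*z^2 - y*z - x
tr(b^3 a^2 b a) = tr(b) * tr(a^2 b a b^2) - tr(a^2 b a b) = x*y^2*z^2 - x^2*y*z - y^3*z - x*z^2 + 2*y*z + x
tr(a^-1 b^3 a^2 b) = tr(b^3 a^2 b) * tr(a) - tr(b^3 a^2 b a) = x^2*y^3*z - x^3*y^2 - x*y^4 - x*y^2*z^2 - x^2*y*z + y^3*z + x^3 + 4*x*y^2 + x*z^2 - 2*y*z - 3*x
tr(a^2 b^-1 a^-1 b^3) = tr(a^-1 b^3 a^2) * tr(b) - tr(a^-1 b^3 a^2 b) = -x^2*y^3*z + x^3*y^2 + x*y^4 + x*y^2*z^2 + x^2*y*z - x^3 - 5*x*y^2 - x*z^2 + y*z + 3*x

-x^2*y^3*z + x^3*y^2 + x*y^4 + x*y^2*z^2 + x^2*y*z - x^3 - 5*x*y^2 - x*z^2 + y*z + 3*x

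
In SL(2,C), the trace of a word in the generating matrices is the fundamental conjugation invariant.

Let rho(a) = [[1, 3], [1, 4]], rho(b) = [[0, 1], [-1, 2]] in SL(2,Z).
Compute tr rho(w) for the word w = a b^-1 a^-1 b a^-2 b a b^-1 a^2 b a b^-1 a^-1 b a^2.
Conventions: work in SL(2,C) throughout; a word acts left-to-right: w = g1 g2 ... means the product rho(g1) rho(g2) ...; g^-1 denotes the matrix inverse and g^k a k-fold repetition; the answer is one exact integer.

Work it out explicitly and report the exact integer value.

rho(a) = [[1, 3], [1, 4]]
... * rho(b^-1) = [[2, -1], [1, 0]]  ->  [[5, -1], [6, -1]]
... * rho(a^-1) = [[4, -3], [-1, 1]]  ->  [[21, -16], [25, -19]]
... * rho(b) = [[0, 1], [-1, 2]]  ->  [[16, -11], [19, -13]]
... * rho(a^-1) = [[4, -3], [-1, 1]]  ->  [[75, -59], [89, -70]]
... * rho(a^-1) = [[4, -3], [-1, 1]]  ->  [[359, -284], [426, -337]]
... * rho(b) = [[0, 1], [-1, 2]]  ->  [[284, -209], [337, -248]]
... * rho(a) = [[1, 3], [1, 4]]  ->  [[75, 16], [89, 19]]
... * rho(b^-1) = [[2, -1], [1, 0]]  ->  [[166, -75], [197, -89]]
... * rho(a) = [[1, 3], [1, 4]]  ->  [[91, 198], [108, 235]]
... * rho(a) = [[1, 3], [1, 4]]  ->  [[289, 1065], [343, 1264]]
... * rho(b) = [[0, 1], [-1, 2]]  ->  [[-1065, 2419], [-1264, 2871]]
... * rho(a) = [[1, 3], [1, 4]]  ->  [[1354, 6481], [1607, 7692]]
... * rho(b^-1) = [[2, -1], [1, 0]]  ->  [[9189, -1354], [10906, -1607]]
... * rho(a^-1) = [[4, -3], [-1, 1]]  ->  [[38110, -28921], [45231, -34325]]
... * rho(b) = [[0, 1], [-1, 2]]  ->  [[28921, -19732], [34325, -23419]]
... * rho(a) = [[1, 3], [1, 4]]  ->  [[9189, 7835], [10906, 9299]]
... * rho(a) = [[1, 3], [1, 4]]  ->  [[17024, 58907], [20205, 69914]]
tr = 17024 + 69914 = 86938

86938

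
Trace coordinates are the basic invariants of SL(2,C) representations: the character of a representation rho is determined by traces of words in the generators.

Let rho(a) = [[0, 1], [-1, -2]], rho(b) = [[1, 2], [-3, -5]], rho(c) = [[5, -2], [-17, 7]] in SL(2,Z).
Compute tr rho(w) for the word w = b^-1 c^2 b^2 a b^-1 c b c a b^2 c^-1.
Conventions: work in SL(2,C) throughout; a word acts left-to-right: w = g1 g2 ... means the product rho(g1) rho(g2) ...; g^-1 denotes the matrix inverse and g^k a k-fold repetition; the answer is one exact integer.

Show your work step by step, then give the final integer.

rho(b^-1) = [[-5, -2], [3, 1]]
... * rho(c) = [[5, -2], [-17, 7]]  ->  [[9, -4], [-2, 1]]
... * rho(c) = [[5, -2], [-17, 7]]  ->  [[113, -46], [-27, 11]]
... * rho(b) = [[1, 2], [-3, -5]]  ->  [[251, 456], [-60, -109]]
... * rho(b) = [[1, 2], [-3, -5]]  ->  [[-1117, -1778], [267, 425]]
... * rho(a) = [[0, 1], [-1, -2]]  ->  [[1778, 2439], [-425, -583]]
... * rho(b^-1) = [[-5, -2], [3, 1]]  ->  [[-1573, -1117], [376, 267]]
... * rho(c) = [[5, -2], [-17, 7]]  ->  [[11124, -4673], [-2659, 1117]]
... * rho(b) = [[1, 2], [-3, -5]]  ->  [[25143, 45613], [-6010, -10903]]
... * rho(c) = [[5, -2], [-17, 7]]  ->  [[-649706, 269005], [155301, -64301]]
... * rho(a) = [[0, 1], [-1, -2]]  ->  [[-269005, -1187716], [64301, 283903]]
... * rho(b) = [[1, 2], [-3, -5]]  ->  [[3294143, 5400570], [-787408, -1290913]]
... * rho(b) = [[1, 2], [-3, -5]]  ->  [[-12907567, -20414564], [3085331, 4879749]]
... * rho(c^-1) = [[7, 2], [17, 5]]  ->  [[-437400557, -127887954], [104553050, 30569407]]
tr = -437400557 + 30569407 = -406831150

-406831150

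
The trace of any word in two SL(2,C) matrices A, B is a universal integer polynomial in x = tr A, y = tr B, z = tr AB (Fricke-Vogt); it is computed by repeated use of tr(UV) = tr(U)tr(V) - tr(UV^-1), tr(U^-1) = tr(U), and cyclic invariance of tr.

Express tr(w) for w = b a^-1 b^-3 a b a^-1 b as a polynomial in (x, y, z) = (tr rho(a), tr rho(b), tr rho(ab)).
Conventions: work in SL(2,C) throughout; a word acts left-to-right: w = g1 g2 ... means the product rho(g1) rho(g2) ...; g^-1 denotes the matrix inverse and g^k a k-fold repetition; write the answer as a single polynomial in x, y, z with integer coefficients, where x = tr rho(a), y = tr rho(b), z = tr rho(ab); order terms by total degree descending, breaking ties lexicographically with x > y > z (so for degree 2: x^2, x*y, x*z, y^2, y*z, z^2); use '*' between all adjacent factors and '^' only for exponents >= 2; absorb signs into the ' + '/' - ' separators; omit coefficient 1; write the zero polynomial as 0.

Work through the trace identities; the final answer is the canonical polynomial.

and tr(b^2) = tr(b)*tr(b) - tr(1) = y^2 - 2
tr(b^3) = tr(b)*tr(b^2) - tr(b) = y^3 - 3*y
and tr(a b^2) = tr(b)*tr(a b) - tr(a) = y*z - x
next, tr(a b^3) = tr(b)*tr(a b^2) - tr(a b) = y^2*z - x*y - z
next, tr(b a b^3) = tr(b)*tr(a b^3) - tr(a b^2) = y^3*z - x*y^2 - 2*y*z + x
next, tr(a b a b) = tr(a b)*tr(a b) - tr(1) = z^2 - 2
next, tr(a b a) = tr(a)*tr(b a) - tr(b) = x*z - y
tr(a b a b^2) = tr(b)*tr(a b a b) - tr(a b a) = y*z^2 - x*z - y
tr(b a b^3 a) = tr(b)*tr(a b a b^2) - tr(a b a b) = y^2*z^2 - x*y*z - y^2 - z^2 + 2
and tr(a b^3 a^-1 b) = tr(b a b^3)*tr(a) - tr(b a b^3 a) = x*y^3*z - x^2*y^2 - y^2*z^2 - x*y*z + x^2 + y^2 + z^2 - 2
tr(a b^3 a^-1 b^-1) = tr(a b^3 a^-1)*tr(b) - tr(a b^3 a^-1 b) = -x*y^3*z + x^2*y^2 + y^4 + y^2*z^2 + x*y*z - x^2 - 4*y^2 - z^2 + 2
next, tr(a b^3 a^-1 b^-2) = tr(a b^3 a^-1 b^-1)*tr(b) - tr(a b^3 a^-1) = -x*y^4*z + x^2*y^3 + y^5 + y^3*z^2 + x*y^2*z - x^2*y - 5*y^3 - y*z^2 + 5*y
tr(b^2 a^-1 b^-3 a b) = tr(a b^3 a^-1 b^-2)*tr(b) - tr(a b^3 a^-1 b^-1) = -x*y^5*z + x^2*y^4 + y^6 + y^4*z^2 + 2*x*y^3*z - 2*x^2*y^2 - 6*y^4 - 2*y^2*z^2 - x*y*z + x^2 + 9*y^2 + z^2 - 2
next, tr(a^2 b a b) = tr(a)*tr(b a b a) - tr(b a b) = x*z^2 - y*z - x
next, tr(a^2 b a) = tr(a)*tr(a b a) - tr(a b) = x^2*z - x*y - z
tr(a b a b^2 a) = tr(b)*tr(a^2 b a b) - tr(a^2 b a) = x*y*z^2 - x^2*z - y^2*z + z
tr(a b a b a b) = tr(a b)*tr(a b a b) - tr(a^-1 b^-1) = z^3 - 3*z
next, tr(a b a b^2 a b) = tr(b)*tr(a b a b a b) - tr(a b a b a) = y*z^3 - x*z^2 - 2*y*z + x
tr(a b a b^2 a b^-1) = tr(a b a b^2 a)*tr(b) - tr(a b a b^2 a b) = x*y^2*z^2 - x^2*y*z - y^3*z - y*z^3 + x*z^2 + 3*y*z - x
and tr(b^-2 a b a b^2 a) = tr(a b a b^2 a b^-1)*tr(b) - tr(a b a b^2 a) = x*y^3*z^2 - x^2*y^2*z - y^4*z - y^2*z^3 + x^2*z + 4*y^2*z - x*y - z
tr(b^-2 a b a b^2 a^-1) = tr(b^-2 a b a b^2)*tr(a) - tr(b^-2 a b a b^2 a) = -x*y^3*z^2 + x^2*y^2*z + y^4*z + y^2*z^3 - 4*y^2*z + z
tr(a b a b^2 a^-1 b) = tr(b a b a b^2)*tr(a) - tr(b a b a b^2 a) = x*y^2*z^2 - x^2*y*z - y*z^3 - x*y^2 + 2*y*z + x
tr(b^-1 a b a b^2 a^-1) = tr(a b a b^2 a^-1)*tr(b) - tr(a b a b^2 a^-1 b) = -x*y^2*z^2 + x^2*y*z + y^3*z + y*z^3 - 3*y*z - x
and tr(b^2 a^-1 b^-3 a b a) = tr(b^-2 a b a b^2 a^-1)*tr(b) - tr(b^-2 a b a b^2 a^-1 b) = -x*y^4*z^2 + x^2*y^3*z + y^5*z + y^3*z^3 + x*y^2*z^2 - x^2*y*z - 5*y^3*z - y*z^3 + 4*y*z + x
tr(b a^-1 b^-3 a b a^-1 b) = tr(b^2 a^-1 b^-3 a b)*tr(a) - tr(b^2 a^-1 b^-3 a b a) = -x^2*y^5*z + x^3*y^4 + x*y^6 + 2*x*y^4*z^2 + x^2*y^3*z - y^5*z - y^3*z^3 - 2*x^3*y^2 - 6*x*y^4 - 3*x*y^2*z^2 + 5*y^3*z + y*z^3 + x^3 + 9*x*y^2 + x*z^2 - 4*y*z - 3*x

-x^2*y^5*z + x^3*y^4 + x*y^6 + 2*x*y^4*z^2 + x^2*y^3*z - y^5*z - y^3*z^3 - 2*x^3*y^2 - 6*x*y^4 - 3*x*y^2*z^2 + 5*y^3*z + y*z^3 + x^3 + 9*x*y^2 + x*z^2 - 4*y*z - 3*x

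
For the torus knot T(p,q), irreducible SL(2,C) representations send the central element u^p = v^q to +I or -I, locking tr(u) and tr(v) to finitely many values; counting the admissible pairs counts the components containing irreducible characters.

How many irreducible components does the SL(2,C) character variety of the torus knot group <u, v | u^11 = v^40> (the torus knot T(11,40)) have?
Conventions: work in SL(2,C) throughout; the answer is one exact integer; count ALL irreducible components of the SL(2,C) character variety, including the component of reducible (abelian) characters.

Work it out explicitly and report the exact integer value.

196

In the torus knot group T(11,40), u^11 = v^40 is central, so an irreducible representation sends it to +I or -I (Schur).
This locks tr(u) to 2*cos(pi*alpha/11), alpha in 1..10, and tr(v) to 2*cos(pi*beta/40), beta in 1..39, on each component of irreducible characters.
Consistency of u^11 = (-1)^alpha I with v^40 = (-1)^beta I forces alpha = beta (mod 2).
Counting: 5 odd alphas x 20 odd betas + 5 even alphas x 19 even betas = 100 + 95 = 195.
components with irreducible characters: 195; plus the single component of reducible (abelian) characters: total 196.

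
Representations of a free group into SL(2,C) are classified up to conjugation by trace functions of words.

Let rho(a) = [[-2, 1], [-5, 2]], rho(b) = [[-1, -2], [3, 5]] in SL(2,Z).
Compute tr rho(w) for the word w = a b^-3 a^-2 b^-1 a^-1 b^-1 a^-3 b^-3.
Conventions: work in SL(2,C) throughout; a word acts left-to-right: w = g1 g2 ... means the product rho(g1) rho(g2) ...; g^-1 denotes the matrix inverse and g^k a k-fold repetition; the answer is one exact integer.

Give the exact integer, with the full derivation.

-13105400

rho(a) = [[-2, 1], [-5, 2]]
... * rho(b^-1) = [[5, 2], [-3, -1]]  ->  [[-13, -5], [-31, -12]]
... * rho(b^-1) = [[5, 2], [-3, -1]]  ->  [[-50, -21], [-119, -50]]
... * rho(b^-1) = [[5, 2], [-3, -1]]  ->  [[-187, -79], [-445, -188]]
... * rho(a^-1) = [[2, -1], [5, -2]]  ->  [[-769, 345], [-1830, 821]]
... * rho(a^-1) = [[2, -1], [5, -2]]  ->  [[187, 79], [445, 188]]
... * rho(b^-1) = [[5, 2], [-3, -1]]  ->  [[698, 295], [1661, 702]]
... * rho(a^-1) = [[2, -1], [5, -2]]  ->  [[2871, -1288], [6832, -3065]]
... * rho(b^-1) = [[5, 2], [-3, -1]]  ->  [[18219, 7030], [43355, 16729]]
... * rho(a^-1) = [[2, -1], [5, -2]]  ->  [[71588, -32279], [170355, -76813]]
... * rho(a^-1) = [[2, -1], [5, -2]]  ->  [[-18219, -7030], [-43355, -16729]]
... * rho(a^-1) = [[2, -1], [5, -2]]  ->  [[-71588, 32279], [-170355, 76813]]
... * rho(b^-1) = [[5, 2], [-3, -1]]  ->  [[-454777, -175455], [-1082214, -417523]]
... * rho(b^-1) = [[5, 2], [-3, -1]]  ->  [[-1747520, -734099], [-4158501, -1746905]]
... * rho(b^-1) = [[5, 2], [-3, -1]]  ->  [[-6535303, -2760941], [-15551790, -6570097]]
tr = -6535303 + -6570097 = -13105400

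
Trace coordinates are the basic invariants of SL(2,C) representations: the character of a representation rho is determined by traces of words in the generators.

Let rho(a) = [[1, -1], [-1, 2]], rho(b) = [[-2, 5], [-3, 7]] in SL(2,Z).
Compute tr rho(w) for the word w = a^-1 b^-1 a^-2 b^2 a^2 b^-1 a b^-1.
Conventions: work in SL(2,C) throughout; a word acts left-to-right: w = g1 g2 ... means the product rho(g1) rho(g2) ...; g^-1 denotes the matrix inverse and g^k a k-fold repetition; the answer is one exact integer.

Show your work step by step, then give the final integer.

rho(a^-1) = [[2, 1], [1, 1]]
... * rho(b^-1) = [[7, -5], [3, -2]]  ->  [[17, -12], [10, -7]]
... * rho(a^-1) = [[2, 1], [1, 1]]  ->  [[22, 5], [13, 3]]
... * rho(a^-1) = [[2, 1], [1, 1]]  ->  [[49, 27], [29, 16]]
... * rho(b) = [[-2, 5], [-3, 7]]  ->  [[-179, 434], [-106, 257]]
... * rho(b) = [[-2, 5], [-3, 7]]  ->  [[-944, 2143], [-559, 1269]]
... * rho(a) = [[1, -1], [-1, 2]]  ->  [[-3087, 5230], [-1828, 3097]]
... * rho(a) = [[1, -1], [-1, 2]]  ->  [[-8317, 13547], [-4925, 8022]]
... * rho(b^-1) = [[7, -5], [3, -2]]  ->  [[-17578, 14491], [-10409, 8581]]
... * rho(a) = [[1, -1], [-1, 2]]  ->  [[-32069, 46560], [-18990, 27571]]
... * rho(b^-1) = [[7, -5], [3, -2]]  ->  [[-84803, 67225], [-50217, 39808]]
tr = -84803 + 39808 = -44995

-44995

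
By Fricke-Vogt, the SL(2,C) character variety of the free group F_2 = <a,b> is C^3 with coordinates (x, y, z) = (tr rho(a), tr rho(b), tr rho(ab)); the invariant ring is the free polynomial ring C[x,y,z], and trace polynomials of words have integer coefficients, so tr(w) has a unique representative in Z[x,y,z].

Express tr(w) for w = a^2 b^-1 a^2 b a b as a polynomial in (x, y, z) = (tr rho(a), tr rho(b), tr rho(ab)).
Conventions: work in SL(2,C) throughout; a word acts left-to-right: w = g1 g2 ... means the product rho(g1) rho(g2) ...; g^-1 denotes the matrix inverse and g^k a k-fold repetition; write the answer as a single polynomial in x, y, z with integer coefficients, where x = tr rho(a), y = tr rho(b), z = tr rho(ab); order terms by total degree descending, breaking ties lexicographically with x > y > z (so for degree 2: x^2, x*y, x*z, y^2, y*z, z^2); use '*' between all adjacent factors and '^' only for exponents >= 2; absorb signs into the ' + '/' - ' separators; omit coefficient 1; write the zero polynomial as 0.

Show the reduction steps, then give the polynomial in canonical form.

trace(b a b a) = trace(a b) trace(a b) - trace(1)   [split at repeated a] = z^2 - 2
trace(b a b) = trace(b) trace(a b) - trace(a) = y*z - x
trace(a b a b a) = trace(a) trace(b a b a) - trace(b a b) = x*z^2 - y*z - x
trace(a^2 b a b a) = trace(a) trace(a b a b a) - trace(a b a b) = x^2*z^2 - x*y*z - x^2 - z^2 + 2
trace(a^2 b a b a^2) = trace(a) trace(a^2 b a b a) - trace(a^2 b a b) = x^3*z^2 - x^2*y*z - x^3 - 2*x*z^2 + y*z + 3*x
trace(b a b a b a) = trace(a b a b) trace(a b) - trace(b a)   [split at repeated a] = z^3 - 3*z
trace(a b a) = trace(a) trace(b a) - trace(b) = x*z - y
trace(b a b a b) = trace(b) trace(a b a b) - trace(a b a) = y*z^2 - x*z - y
trace(b a^2 b a b a) = trace(a) trace(b a b a b a) - trace(b a b a b) = x*z^3 - y*z^2 - 2*x*z + y
trace(a^2 b a) = trace(a) trace(b a^2) - trace(b a) = x^2*z - x*y - z
trace(b a^2 b a b) = trace(b) trace(a^2 b a b) - trace(a^2 b a) = x*y*z^2 - x^2*z - y^2*z + z
trace(a^2 b a b a^2 b) = trace(a) trace(b a^2 b a b a) - trace(b a^2 b a b) = x^2*z^3 - 2*x*y*z^2 - x^2*z + y^2*z + x*y - z
trace(a^2 b^-1 a^2 b a b) = trace(a^2 b a b a^2) trace(b) - trace(a^2 b a b a^2 b) = x^3*y*z^2 - x^2*y^2*z - x^2*z^3 - x^3*y + x^2*z + 2*x*y + z

x^3*y*z^2 - x^2*y^2*z - x^2*z^3 - x^3*y + x^2*z + 2*x*y + z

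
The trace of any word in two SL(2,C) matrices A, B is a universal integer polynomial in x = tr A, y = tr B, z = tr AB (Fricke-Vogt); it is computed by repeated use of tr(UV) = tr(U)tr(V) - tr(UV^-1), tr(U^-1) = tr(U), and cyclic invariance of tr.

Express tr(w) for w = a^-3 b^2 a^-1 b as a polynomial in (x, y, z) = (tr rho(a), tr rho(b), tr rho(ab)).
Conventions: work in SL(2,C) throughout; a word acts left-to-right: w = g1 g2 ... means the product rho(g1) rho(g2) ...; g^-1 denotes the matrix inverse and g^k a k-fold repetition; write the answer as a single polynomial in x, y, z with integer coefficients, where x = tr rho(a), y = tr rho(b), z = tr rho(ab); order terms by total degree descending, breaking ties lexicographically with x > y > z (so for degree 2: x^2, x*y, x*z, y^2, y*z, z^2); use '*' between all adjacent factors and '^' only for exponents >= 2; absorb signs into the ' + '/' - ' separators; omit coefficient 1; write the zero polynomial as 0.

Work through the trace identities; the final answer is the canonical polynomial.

and trace(b^2) = trace(b) * trace(b) - trace(1) = y^2 - 2
and trace(b^3) = trace(b) * trace(b^2) - trace(b) = y^3 - 3*y
trace(a b^2) = trace(b) * trace(a b) - trace(a) = y*z - x
next, trace(b^3 a) = trace(b) * trace(a b^2) - trace(a b) = y^2*z - x*y - z
trace(b^2 a^-1 b) = trace(b^3) * trace(a) - trace(b^3 a) = x*y^3 - y^2*z - 2*x*y + z
and trace(a b a b) = trace(b a) * trace(b a) - trace(1)   [split at repeated b] = z^2 - 2
next, trace(a b a) = trace(a) * trace(b a) - trace(b) = x*z - y
and trace(b a b^2 a) = trace(b) * trace(a b a b) - trace(a b a) = y*z^2 - x*z - y
next, trace(b^2 a^-1 b a) = trace(b a b^2) * trace(a) - trace(b a b^2 a) = x*y^2*z - x^2*y - y*z^2 + y
next, trace(a^-1 b^2 a^-1 b) = trace(b^2 a^-1 b) * trace(a) - trace(b^2 a^-1 b a) = x^2*y^3 - 2*x*y^2*z - x^2*y + y*z^2 + x*z - y
next, trace(a^-1 b^2 a^-1 b a^-1) = trace(a^-1 b^2 a^-1 b) * trace(a) - trace(a^-1 b^2 a^-1 b a) = x^3*y^3 - 2*x^2*y^2*z - x^3*y - x*y^3 + x*y*z^2 + x^2*z + y^2*z + x*y - z
trace(a^-3 b^2 a^-1 b) = trace(a^-1 b^2 a^-1 b a^-1) * trace(a) - trace(a^-1 b^2 a^-1 b) = x^4*y^3 - 2*x^3*y^2*z - x^4*y - 2*x^2*y^3 + x^2*y*z^2 + x^3*z + 3*x*y^2*z + 2*x^2*y - y*z^2 - 2*x*z + y

x^4*y^3 - 2*x^3*y^2*z - x^4*y - 2*x^2*y^3 + x^2*y*z^2 + x^3*z + 3*x*y^2*z + 2*x^2*y - y*z^2 - 2*x*z + y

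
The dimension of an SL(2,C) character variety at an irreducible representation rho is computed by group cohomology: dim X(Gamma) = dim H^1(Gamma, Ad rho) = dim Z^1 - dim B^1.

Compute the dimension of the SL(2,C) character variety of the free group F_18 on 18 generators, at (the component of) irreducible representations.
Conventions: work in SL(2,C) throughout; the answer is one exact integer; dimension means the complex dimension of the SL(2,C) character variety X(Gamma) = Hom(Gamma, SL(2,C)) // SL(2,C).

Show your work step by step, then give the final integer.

51

The free group F_18: 18 generators, no relators.
A cocycle picks one sl_2 vector per generator freely, giving dim Z^1 = 3*18 = 54.
Irreducibility makes the coboundary map sl_2 -> Z^1 injective (trivial centralizer), so dim B^1 = 3.
dim X = dim H^1 = dim Z^1 - dim B^1 = 54 - 3 = 51.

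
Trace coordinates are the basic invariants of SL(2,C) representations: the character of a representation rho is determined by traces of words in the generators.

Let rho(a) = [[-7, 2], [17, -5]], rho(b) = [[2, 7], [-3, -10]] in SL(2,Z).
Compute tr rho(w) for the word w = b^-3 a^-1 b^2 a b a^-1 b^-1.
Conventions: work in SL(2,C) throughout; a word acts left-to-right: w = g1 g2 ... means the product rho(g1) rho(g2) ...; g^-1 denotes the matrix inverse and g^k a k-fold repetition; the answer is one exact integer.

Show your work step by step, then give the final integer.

-4740575435

rho(b^-1) = [[-10, -7], [3, 2]]
... * rho(b^-1) = [[-10, -7], [3, 2]]  ->  [[79, 56], [-24, -17]]
... * rho(b^-1) = [[-10, -7], [3, 2]]  ->  [[-622, -441], [189, 134]]
... * rho(a^-1) = [[-5, -2], [-17, -7]]  ->  [[10607, 4331], [-3223, -1316]]
... * rho(b) = [[2, 7], [-3, -10]]  ->  [[8221, 30939], [-2498, -9401]]
... * rho(b) = [[2, 7], [-3, -10]]  ->  [[-76375, -251843], [23207, 76524]]
... * rho(a) = [[-7, 2], [17, -5]]  ->  [[-3746706, 1106465], [1138459, -336206]]
... * rho(b) = [[2, 7], [-3, -10]]  ->  [[-10812807, -37291592], [3285536, 11331273]]
... * rho(a^-1) = [[-5, -2], [-17, -7]]  ->  [[688021099, 282666758], [-209059321, -85889983]]
... * rho(b^-1) = [[-10, -7], [3, 2]]  ->  [[-6032210716, -4250814177], [1832923261, 1291635281]]
tr = -6032210716 + 1291635281 = -4740575435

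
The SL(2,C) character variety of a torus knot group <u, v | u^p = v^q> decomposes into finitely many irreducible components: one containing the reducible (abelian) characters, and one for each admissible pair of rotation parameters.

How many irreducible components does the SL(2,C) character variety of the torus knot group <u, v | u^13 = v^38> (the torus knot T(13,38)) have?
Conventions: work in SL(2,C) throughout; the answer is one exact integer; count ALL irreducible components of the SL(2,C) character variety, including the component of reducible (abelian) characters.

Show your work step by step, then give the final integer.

Gamma = < u, v | u^13 = v^38 > (torus knot T(13,38)); the central element u^13 = v^38 acts as +I or -I in any irreducible SL(2,C) representation.
This locks tr(u) to 2*cos(pi*alpha/13), alpha in 1..12, and tr(v) to 2*cos(pi*beta/38), beta in 1..37, on each component of irreducible characters.
u^13 = (-1)^alpha I and v^38 = (-1)^beta I must agree, so alpha and beta have equal parity.
Enumerate parity-matched pairs: 6*19 odd-odd plus 6*18 even-even gives 222.
Total: 222 irreducible-character components + 1 reducible (abelian) component = 223.

223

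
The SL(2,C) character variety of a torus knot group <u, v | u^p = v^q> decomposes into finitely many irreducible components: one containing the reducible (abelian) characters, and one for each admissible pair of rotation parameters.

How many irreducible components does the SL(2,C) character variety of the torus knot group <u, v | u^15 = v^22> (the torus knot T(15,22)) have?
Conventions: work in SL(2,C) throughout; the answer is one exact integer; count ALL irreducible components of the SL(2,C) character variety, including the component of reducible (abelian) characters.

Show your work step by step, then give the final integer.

Gamma = < u, v | u^15 = v^22 > (torus knot T(15,22)); the central element u^15 = v^22 acts as +I or -I in any irreducible SL(2,C) representation.
This locks tr(u) to 2*cos(pi*alpha/15), alpha in 1..14, and tr(v) to 2*cos(pi*beta/22), beta in 1..21, on each component of irreducible characters.
The two central values (-1)^alpha I and (-1)^beta I must be the same matrix, so alpha and beta share a parity.
Counting: 7 odd alphas x 11 odd betas + 7 even alphas x 10 even betas = 77 + 70 = 147.
components with irreducible characters: 147; plus the single component of reducible (abelian) characters: total 148.

148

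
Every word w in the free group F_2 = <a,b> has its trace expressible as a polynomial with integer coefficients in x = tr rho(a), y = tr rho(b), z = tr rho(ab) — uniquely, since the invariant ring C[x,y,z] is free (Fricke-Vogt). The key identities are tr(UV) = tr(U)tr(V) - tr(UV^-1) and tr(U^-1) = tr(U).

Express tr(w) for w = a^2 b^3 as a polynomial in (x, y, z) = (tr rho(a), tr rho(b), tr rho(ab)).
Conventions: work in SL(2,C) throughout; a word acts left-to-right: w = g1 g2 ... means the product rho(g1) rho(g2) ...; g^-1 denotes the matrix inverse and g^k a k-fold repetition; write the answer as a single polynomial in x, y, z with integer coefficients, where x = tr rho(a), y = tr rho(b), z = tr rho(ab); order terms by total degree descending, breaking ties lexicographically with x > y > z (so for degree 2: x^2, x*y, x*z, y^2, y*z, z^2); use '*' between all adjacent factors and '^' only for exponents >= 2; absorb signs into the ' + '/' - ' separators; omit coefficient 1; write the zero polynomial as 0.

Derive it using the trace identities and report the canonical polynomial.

tr(b^2 a) = tr(b) * tr(a b) - tr(a) = y*z - x
tr(b^2) = tr(b) * tr(b) - tr(1) = y^2 - 2
tr(b a^2 b) = tr(a) * tr(b^2 a) - tr(b^2) = x*y*z - x^2 - y^2 + 2
tr(b a^2) = tr(a) * tr(b a) - tr(b) = x*z - y
so tr(a^2 b^3) = tr(b) * tr(b a^2 b) - tr(b a^2) = x*y^2*z - x^2*y - y^3 - x*z + 3*y

x*y^2*z - x^2*y - y^3 - x*z + 3*y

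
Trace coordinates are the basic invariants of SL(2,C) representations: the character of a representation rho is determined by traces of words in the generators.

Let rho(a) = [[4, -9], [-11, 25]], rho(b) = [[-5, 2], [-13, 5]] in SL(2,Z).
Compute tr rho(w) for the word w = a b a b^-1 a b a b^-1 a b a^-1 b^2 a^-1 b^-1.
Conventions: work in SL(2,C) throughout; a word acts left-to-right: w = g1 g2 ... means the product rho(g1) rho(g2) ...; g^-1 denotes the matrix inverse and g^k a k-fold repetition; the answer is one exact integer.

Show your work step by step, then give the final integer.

rho(a) = [[4, -9], [-11, 25]]
... * rho(b) = [[-5, 2], [-13, 5]]  ->  [[97, -37], [-270, 103]]
... * rho(a) = [[4, -9], [-11, 25]]  ->  [[795, -1798], [-2213, 5005]]
... * rho(b^-1) = [[5, -2], [13, -5]]  ->  [[-19399, 7400], [54000, -20599]]
... * rho(a) = [[4, -9], [-11, 25]]  ->  [[-158996, 359591], [442589, -1000975]]
... * rho(b) = [[-5, 2], [-13, 5]]  ->  [[-3879703, 1479963], [10799730, -4119697]]
... * rho(a) = [[4, -9], [-11, 25]]  ->  [[-31798405, 71916402], [88515587, -200189995]]
... * rho(b^-1) = [[5, -2], [13, -5]]  ->  [[775921201, -295985200], [-2159892000, 823918801]]
... * rho(a) = [[4, -9], [-11, 25]]  ->  [[6359522004, -14382920809], [-17702674811, 40036998025]]
... * rho(b) = [[-5, 2], [-13, 5]]  ->  [[155180360497, -59195560037], [-431967600270, 164779640503]]
... * rho(a^-1) = [[25, 9], [11, 4]]  ->  [[3228357852018, 1159841004325], [-8986613961217, -3228589840418]]
... * rho(b) = [[-5, 2], [-13, 5]]  ->  [[-31219722316315, 12255920725661], [86904737731519, -34116177124524]]
... * rho(b) = [[-5, 2], [-13, 5]]  ->  [[-3228357852018, -1159841004325], [8986613961217, 3228589840418]]
... * rho(a^-1) = [[25, 9], [11, 4]]  ->  [[-93467197348025, -33694584685462], [260179837275023, 93793885012625]]
... * rho(b^-1) = [[5, -2], [13, -5]]  ->  [[-905365587651131, 355407318123360], [2520219691539240, -989329099613171]]
tr = -905365587651131 + -989329099613171 = -1894694687264302

-1894694687264302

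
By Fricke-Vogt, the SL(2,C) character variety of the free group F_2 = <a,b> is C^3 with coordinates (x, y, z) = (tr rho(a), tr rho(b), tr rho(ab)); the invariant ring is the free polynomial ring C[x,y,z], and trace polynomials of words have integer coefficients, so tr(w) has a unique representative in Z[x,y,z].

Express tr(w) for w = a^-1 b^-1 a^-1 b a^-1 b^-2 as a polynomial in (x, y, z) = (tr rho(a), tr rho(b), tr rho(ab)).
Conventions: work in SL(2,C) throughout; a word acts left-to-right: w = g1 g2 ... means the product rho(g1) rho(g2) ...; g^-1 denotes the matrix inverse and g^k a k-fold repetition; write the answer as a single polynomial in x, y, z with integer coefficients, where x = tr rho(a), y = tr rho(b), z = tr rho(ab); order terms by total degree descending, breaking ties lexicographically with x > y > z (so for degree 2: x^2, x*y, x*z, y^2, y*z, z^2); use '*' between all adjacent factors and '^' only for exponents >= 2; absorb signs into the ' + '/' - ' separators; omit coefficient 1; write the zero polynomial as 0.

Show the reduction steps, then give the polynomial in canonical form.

x*y^2*z^2 - x^2*y*z - y^3*z - y*z^3 + x*z^2 + 3*y*z - x

trace(b^-1) = trace(b) = y
so trace(b^-1 a) = trace(a)*trace(b) - trace(a b)   [inverse elimination on b] = x*y - z
so trace(b^-1 a^-1) = trace(b^-1)*trace(a) - trace(b^-1 a)   [inverse elimination on a] = z
so trace(a^-1 b^-2) = trace(b^-1 a^-1)*trace(b) - trace(b^-1 a^-1 b)   [inverse elimination on b] = y*z - x
trace(b^-2) = trace(b^-1)*trace(b) - trace(1)   [inverse elimination on b] = y^2 - 2
trace(a^-1 b^-2 a^-1) = trace(a^-1 b^-2)*trace(a) - trace(a^-1 b^-2 a)   [inverse elimination on a] = x*y*z - x^2 - y^2 + 2
trace(a b a) = trace(a)*trace(b a) - trace(b)   [square of a] = x*z - y
so trace(a b a b) = trace(b a)*trace(b a) - trace(1)   [split at a repeated b] = z^2 - 2
so trace(b^-1 a b a) = trace(a b a)*trace(b) - trace(a b a b)   [inverse elimination on b] = x*y*z - y^2 - z^2 + 2
trace(b^-2 a b a) = trace(b^-1 a b a)*trace(b) - trace(b^-1 a b a b)   [inverse elimination on b] = x*y^2*z - y^3 - y*z^2 - x*z + 3*y
so trace(b^-2 a b a^-1) = trace(b^-2 a b)*trace(a) - trace(b^-2 a b a)   [inverse elimination on a] = -x*y^2*z + x^2*y + y^3 + y*z^2 - 3*y
reduce: trace(a b a^-1 b) = trace(b a b)*trace(a) - trace(b a b a)   [inverse elimination on a] = x*y*z - x^2 - z^2 + 2
reduce: trace(b^-1 a b a^-1) = trace(a b a^-1)*trace(b) - trace(a b a^-1 b)   [inverse elimination on b] = -x*y*z + x^2 + y^2 + z^2 - 2
trace(b^-1 a b a^-1 b^-2) = trace(b^-2 a b a^-1)*trace(b) - trace(b^-2 a b a^-1 b)   [inverse elimination on b] = -x*y^3*z + x^2*y^2 + y^4 + y^2*z^2 + x*y*z - x^2 - 4*y^2 - z^2 + 2
trace(a^2) = trace(a)*trace(a) - trace(1)   [square of a] = x^2 - 2
trace(a b^-1 a) = trace(a^2)*trace(b) - trace(a^2 b)   [inverse elimination on b] = x^2*y - x*z - y
trace(b^-1 a b^-1 a) = trace(a b^-1 a)*trace(b) - trace(a b^-1 a b)   [inverse elimination on b] = x^2*y^2 - 2*x*y*z + z^2 - 2
trace(a^2 b a) = trace(a)*trace(b a^2) - trace(b a)   [square of a] = x^2*z - x*y - z
so trace(a^2 b a b) = trace(a)*trace(b a b a) - trace(b a b)   [square of a] = x*z^2 - y*z - x
reduce: trace(a b a b^-1 a) = trace(a^2 b a)*trace(b) - trace(a^2 b a b)   [inverse elimination on b] = x^2*y*z - x*y^2 - x*z^2 + x
so trace(a b a b a b) = trace(a b a b)*trace(a b) - trace(b a)   [split at a repeated a] = z^3 - 3*z
so trace(a b a b^-1 a b) = trace(a b a b a)*trace(b) - trace(a b a b a b)   [inverse elimination on b] = x*y*z^2 - y^2*z - z^3 - x*y + 3*z
trace(b^-1 a b^-1 a b a) = trace(a b a b^-1 a)*trace(b) - trace(a b a b^-1 a b)   [inverse elimination on b] = x^2*y^2*z - x*y^3 - 2*x*y*z^2 + y^2*z + z^3 + 2*x*y - 3*z
trace(a b^-1 a b a) = trace(a b a^2)*trace(b) - trace(a b a^2 b)   [inverse elimination on b] = x^2*y*z - x*y^2 - x*z^2 + x
trace(b^-2 a b^-1 a b a) = trace(b^-1 a b^-1 a b a)*trace(b) - trace(b^-1 a b^-1 a b a b)   [inverse elimination on b] = x^2*y^3*z - x*y^4 - 2*x*y^2*z^2 - x^2*y*z + y^3*z + y*z^3 + 3*x*y^2 + x*z^2 - 3*y*z - x
reduce: trace(b^-1 a b a^-1 b^-2 a) = trace(b^-2 a b^-1 a b)*trace(a) - trace(b^-2 a b^-1 a b a)   [inverse elimination on a] = -x^2*y^3*z + x^3*y^2 + x*y^4 + 2*x*y^2*z^2 - x^2*y*z - y^3*z - y*z^3 - 3*x*y^2 + 3*y*z - x
reduce: trace(b a^-1 b^-2 a^-1 b^-1 a) = trace(b^-1 a b a^-1 b^-2)*trace(a) - trace(b^-1 a b a^-1 b^-2 a)   [inverse elimination on a] = -x*y^2*z^2 + 2*x^2*y*z + y^3*z + y*z^3 - x^3 - x*y^2 - x*z^2 - 3*y*z + 3*x
trace(a^-1 b^-1 a^-1 b a^-1 b^-2) = trace(b a^-1 b^-2 a^-1 b^-1)*trace(a) - trace(b a^-1 b^-2 a^-1 b^-1 a)   [inverse elimination on a] = x*y^2*z^2 - x^2*y*z - y^3*z - y*z^3 + x*z^2 + 3*y*z - x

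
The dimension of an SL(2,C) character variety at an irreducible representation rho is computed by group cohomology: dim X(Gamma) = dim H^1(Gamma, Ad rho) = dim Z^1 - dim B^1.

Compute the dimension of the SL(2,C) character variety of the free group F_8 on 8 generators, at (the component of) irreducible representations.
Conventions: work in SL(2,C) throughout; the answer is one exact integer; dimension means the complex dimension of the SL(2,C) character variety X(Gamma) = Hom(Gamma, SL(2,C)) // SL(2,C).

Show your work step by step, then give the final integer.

21

The free group F_8: 8 generators, no relators.
Z^1(Gamma, Ad rho) = (sl_2)^8: a cocycle is a free choice of one sl_2 vector per generator, so dim Z^1 = 3*8 = 24.
Irreducibility makes the coboundary map sl_2 -> Z^1 injective (trivial centralizer), so dim B^1 = 3.
dim X = dim H^1 = dim Z^1 - dim B^1 = 24 - 3 = 21.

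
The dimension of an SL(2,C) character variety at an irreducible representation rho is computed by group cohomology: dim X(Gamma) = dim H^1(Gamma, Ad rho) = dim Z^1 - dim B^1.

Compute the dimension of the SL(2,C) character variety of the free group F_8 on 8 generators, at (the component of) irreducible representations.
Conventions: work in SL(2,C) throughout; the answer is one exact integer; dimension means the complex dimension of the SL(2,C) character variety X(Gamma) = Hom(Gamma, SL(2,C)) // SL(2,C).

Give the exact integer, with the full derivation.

21

Gamma = F_8 has 8 generators and no relators.
So Z^1 = (sl_2)^8 in full: dim Z^1 = 24.
Irreducibility makes the coboundary map sl_2 -> Z^1 injective (trivial centralizer), so dim B^1 = 3.
dim X = dim H^1 = dim Z^1 - dim B^1 = 24 - 3 = 21.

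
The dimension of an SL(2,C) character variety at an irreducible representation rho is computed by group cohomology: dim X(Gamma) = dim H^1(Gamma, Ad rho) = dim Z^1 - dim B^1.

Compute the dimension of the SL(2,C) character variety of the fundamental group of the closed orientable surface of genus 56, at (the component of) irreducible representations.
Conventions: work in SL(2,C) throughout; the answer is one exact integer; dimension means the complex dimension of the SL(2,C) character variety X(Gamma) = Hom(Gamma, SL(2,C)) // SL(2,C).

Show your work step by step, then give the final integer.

330

The genus-56 surface group: 2g = 112 generators, one relator prod [a_i, b_i].
A cocycle assigns one sl_2 vector per generator subject to the relator condition d_2(z) = 0: dim of the unconstrained space is 3*2g = 336.
At an irreducible rho, H^2 = coker(d_2) vanishes (Poincare duality: H^2 is dual to H^0 = invariants = 0), so d_2 is surjective onto sl_2 and dim Z^1 = 336 - 3 = 333.
As always at irreducible rho, dim B^1 = 3.
dim H^1 = 333 - 3 = 330 = dim X.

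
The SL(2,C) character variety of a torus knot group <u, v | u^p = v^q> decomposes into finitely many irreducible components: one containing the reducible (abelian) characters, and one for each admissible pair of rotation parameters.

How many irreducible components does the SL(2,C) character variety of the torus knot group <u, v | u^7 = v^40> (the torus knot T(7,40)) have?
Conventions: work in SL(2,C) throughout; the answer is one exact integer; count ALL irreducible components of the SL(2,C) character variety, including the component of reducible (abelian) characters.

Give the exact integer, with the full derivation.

Gamma = < u, v | u^7 = v^40 > (torus knot T(7,40)); the central element u^7 = v^40 acts as +I or -I in any irreducible SL(2,C) representation.
This locks tr(u) to 2*cos(pi*alpha/7), alpha in 1..6, and tr(v) to 2*cos(pi*beta/40), beta in 1..39, on each component of irreducible characters.
Consistency of u^7 = (-1)^alpha I with v^40 = (-1)^beta I forces alpha = beta (mod 2).
Counting: 3 odd alphas x 20 odd betas + 3 even alphas x 19 even betas = 60 + 57 = 117.
Total: 117 irreducible-character components + 1 reducible (abelian) component = 118.

118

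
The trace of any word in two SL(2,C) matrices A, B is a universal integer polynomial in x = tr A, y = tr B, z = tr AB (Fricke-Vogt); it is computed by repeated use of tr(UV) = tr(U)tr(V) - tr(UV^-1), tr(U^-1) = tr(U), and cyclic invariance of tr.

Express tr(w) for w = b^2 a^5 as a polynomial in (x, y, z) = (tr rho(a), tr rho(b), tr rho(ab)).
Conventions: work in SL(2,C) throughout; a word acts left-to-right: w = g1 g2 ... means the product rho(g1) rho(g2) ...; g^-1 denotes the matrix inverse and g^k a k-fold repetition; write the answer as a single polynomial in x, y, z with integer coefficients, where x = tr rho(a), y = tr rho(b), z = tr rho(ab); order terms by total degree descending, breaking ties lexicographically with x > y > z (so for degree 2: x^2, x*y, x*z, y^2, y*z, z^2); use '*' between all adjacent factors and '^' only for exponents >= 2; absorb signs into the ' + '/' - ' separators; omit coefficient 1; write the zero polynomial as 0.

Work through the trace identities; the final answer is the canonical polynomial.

x^4*y*z - x^5 - x^3*y^2 - 3*x^2*y*z + 5*x^3 + 2*x*y^2 + y*z - 5*x

tr(b^2 a) = tr(b)*tr(a b) - tr(a) = y*z - x
tr(b^2) = tr(b)*tr(b) - tr(1) = y^2 - 2
tr(b^2 a^2) = tr(a)*tr(b^2 a) - tr(b^2) = x*y*z - x^2 - y^2 + 2
tr(a b^2 a^2) = tr(a)*tr(b^2 a^2) - tr(b^2 a) = x^2*y*z - x^3 - x*y^2 - y*z + 3*x
tr(a^3 b^2 a) = tr(a)*tr(a b^2 a^2) - tr(a b^2 a) = x^3*y*z - x^4 - x^2*y^2 - 2*x*y*z + 4*x^2 + y^2 - 2
tr(b^2 a^5) = tr(a)*tr(a^3 b^2 a) - tr(a^3 b^2) = x^4*y*z - x^5 - x^3*y^2 - 3*x^2*y*z + 5*x^3 + 2*x*y^2 + y*z - 5*x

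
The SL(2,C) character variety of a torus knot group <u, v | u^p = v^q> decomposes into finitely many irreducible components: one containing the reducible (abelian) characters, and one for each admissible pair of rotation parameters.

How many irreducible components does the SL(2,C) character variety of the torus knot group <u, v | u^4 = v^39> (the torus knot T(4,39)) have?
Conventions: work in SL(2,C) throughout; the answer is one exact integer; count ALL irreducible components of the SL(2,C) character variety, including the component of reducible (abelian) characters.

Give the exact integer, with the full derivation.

58

Gamma = < u, v | u^4 = v^39 > (torus knot T(4,39)); the central element u^4 = v^39 acts as +I or -I in any irreducible SL(2,C) representation.
So on each irreducible component the traces are pinned: tr(u) = 2*cos(pi*alpha/4) with 1 <= alpha <= 3, tr(v) = 2*cos(pi*beta/39) with 1 <= beta <= 38.
Consistency of u^4 = (-1)^alpha I with v^39 = (-1)^beta I forces alpha = beta (mod 2).
Enumerate parity-matched pairs: 2*19 odd-odd plus 1*19 even-even gives 57.
Total: 57 irreducible-character components + 1 reducible (abelian) component = 58.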